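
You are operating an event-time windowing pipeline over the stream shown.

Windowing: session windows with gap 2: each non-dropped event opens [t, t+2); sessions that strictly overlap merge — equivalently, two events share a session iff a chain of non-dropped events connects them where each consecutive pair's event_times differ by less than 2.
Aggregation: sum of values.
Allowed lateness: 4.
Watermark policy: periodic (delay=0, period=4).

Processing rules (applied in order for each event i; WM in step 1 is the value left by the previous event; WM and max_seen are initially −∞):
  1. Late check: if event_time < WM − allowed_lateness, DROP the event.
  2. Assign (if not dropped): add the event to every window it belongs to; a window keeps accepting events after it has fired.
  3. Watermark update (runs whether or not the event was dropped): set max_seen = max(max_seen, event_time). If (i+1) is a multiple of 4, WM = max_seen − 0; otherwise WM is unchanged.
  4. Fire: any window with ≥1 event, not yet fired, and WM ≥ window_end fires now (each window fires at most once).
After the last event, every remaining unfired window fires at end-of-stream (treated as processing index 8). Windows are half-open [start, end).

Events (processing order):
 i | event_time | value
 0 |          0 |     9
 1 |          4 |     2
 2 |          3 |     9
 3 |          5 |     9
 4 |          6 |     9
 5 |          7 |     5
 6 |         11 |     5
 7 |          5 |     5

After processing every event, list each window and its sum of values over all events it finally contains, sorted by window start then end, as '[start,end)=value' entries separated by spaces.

i=0 t=0 v=9: → [0,2); WM=−∞
i=1 t=4 v=2: → [4,6); WM=−∞
i=2 t=3 v=9: → [3,6); WM=−∞
i=3 t=5 v=9: → [3,7); WM=5
i=4 t=6 v=9: → [3,8); WM=5
i=5 t=7 v=5: → [3,9); WM=5
i=6 t=11 v=5: → [11,13); WM=5
i=7 t=5 v=5: → [3,9); WM=11

[0,2)=9 [3,9)=39 [11,13)=5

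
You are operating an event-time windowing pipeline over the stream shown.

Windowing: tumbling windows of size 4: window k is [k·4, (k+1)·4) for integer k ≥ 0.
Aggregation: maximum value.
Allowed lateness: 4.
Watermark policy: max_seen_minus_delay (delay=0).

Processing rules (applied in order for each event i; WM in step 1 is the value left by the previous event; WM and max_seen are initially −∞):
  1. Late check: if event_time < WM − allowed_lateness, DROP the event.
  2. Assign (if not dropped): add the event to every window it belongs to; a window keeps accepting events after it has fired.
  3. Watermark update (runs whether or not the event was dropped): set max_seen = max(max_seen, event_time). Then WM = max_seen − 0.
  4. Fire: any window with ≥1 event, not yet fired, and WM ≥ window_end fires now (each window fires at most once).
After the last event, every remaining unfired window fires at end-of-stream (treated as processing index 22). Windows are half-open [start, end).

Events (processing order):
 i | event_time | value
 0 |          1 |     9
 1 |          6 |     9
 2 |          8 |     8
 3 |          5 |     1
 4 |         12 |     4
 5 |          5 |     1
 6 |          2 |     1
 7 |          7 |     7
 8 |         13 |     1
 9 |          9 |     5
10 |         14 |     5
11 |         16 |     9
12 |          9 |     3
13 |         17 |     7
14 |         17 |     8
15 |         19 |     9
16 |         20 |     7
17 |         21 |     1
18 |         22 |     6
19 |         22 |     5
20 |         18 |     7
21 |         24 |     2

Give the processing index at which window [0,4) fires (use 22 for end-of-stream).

1

i=0 t=1 v=9: → [0,4); WM=1
i=1 t=6 v=9: → [4,8); WM=6; [0,4) fires=9
i=2 t=8 v=8: → [8,12); WM=8; [4,8) fires=9
i=3 t=5 v=1: → [4,8); WM=8
i=4 t=12 v=4: → [12,16); WM=12; [8,12) fires=8
i=5 t=5 v=1: DROP (t<12-4); WM=12
i=6 t=2 v=1: DROP (t<12-4); WM=12
i=7 t=7 v=7: DROP (t<12-4); WM=12
i=8 t=13 v=1: → [12,16); WM=13
i=9 t=9 v=5: → [8,12); WM=13
i=10 t=14 v=5: → [12,16); WM=14
i=11 t=16 v=9: → [16,20); WM=16; [12,16) fires=5
i=12 t=9 v=3: DROP (t<16-4); WM=16
i=13 t=17 v=7: → [16,20); WM=17
i=14 t=17 v=8: → [16,20); WM=17
i=15 t=19 v=9: → [16,20); WM=19
i=16 t=20 v=7: → [20,24); WM=20; [16,20) fires=9
i=17 t=21 v=1: → [20,24); WM=21
i=18 t=22 v=6: → [20,24); WM=22
i=19 t=22 v=5: → [20,24); WM=22
i=20 t=18 v=7: → [16,20); WM=22
i=21 t=24 v=2: → [24,28); WM=24; [20,24) fires=7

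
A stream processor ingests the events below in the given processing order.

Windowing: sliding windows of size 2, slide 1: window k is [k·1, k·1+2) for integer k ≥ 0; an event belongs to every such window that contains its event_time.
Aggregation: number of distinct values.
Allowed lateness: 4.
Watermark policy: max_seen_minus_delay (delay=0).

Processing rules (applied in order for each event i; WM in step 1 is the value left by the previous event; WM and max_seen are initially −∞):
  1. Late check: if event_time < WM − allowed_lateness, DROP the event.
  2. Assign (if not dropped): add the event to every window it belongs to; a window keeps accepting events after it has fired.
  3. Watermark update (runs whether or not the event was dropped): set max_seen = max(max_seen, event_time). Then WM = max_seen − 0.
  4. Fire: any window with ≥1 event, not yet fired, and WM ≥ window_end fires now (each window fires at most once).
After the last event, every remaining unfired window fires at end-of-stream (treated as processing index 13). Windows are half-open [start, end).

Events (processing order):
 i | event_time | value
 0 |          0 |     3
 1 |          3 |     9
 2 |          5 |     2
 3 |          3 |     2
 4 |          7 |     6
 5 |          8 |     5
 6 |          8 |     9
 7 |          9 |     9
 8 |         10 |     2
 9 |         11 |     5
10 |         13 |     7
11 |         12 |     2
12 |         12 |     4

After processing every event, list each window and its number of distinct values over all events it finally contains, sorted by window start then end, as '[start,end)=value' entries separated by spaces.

i=0 t=0 v=3: → [0,2); WM=0
i=1 t=3 v=9: → [3,5),[2,4); WM=3; [0,2) fires=1
i=2 t=5 v=2: → [5,7),[4,6); WM=5; [2,4) fires=1 [3,5) fires=1
i=3 t=3 v=2: → [3,5),[2,4); WM=5
i=4 t=7 v=6: → [7,9),[6,8); WM=7; [4,6) fires=1 [5,7) fires=1
i=5 t=8 v=5: → [8,10),[7,9); WM=8; [6,8) fires=1
i=6 t=8 v=9: → [8,10),[7,9); WM=8
i=7 t=9 v=9: → [9,11),[8,10); WM=9; [7,9) fires=3
i=8 t=10 v=2: → [10,12),[9,11); WM=10; [8,10) fires=2
i=9 t=11 v=5: → [11,13),[10,12); WM=11; [9,11) fires=2
i=10 t=13 v=7: → [13,15),[12,14); WM=13; [10,12) fires=2 [11,13) fires=1
i=11 t=12 v=2: → [12,14),[11,13); WM=13
i=12 t=12 v=4: → [12,14),[11,13); WM=13

[0,2)=1 [2,4)=2 [3,5)=2 [4,6)=1 [5,7)=1 [6,8)=1 [7,9)=3 [8,10)=2 [9,11)=2 [10,12)=2 [11,13)=3 [12,14)=3 [13,15)=1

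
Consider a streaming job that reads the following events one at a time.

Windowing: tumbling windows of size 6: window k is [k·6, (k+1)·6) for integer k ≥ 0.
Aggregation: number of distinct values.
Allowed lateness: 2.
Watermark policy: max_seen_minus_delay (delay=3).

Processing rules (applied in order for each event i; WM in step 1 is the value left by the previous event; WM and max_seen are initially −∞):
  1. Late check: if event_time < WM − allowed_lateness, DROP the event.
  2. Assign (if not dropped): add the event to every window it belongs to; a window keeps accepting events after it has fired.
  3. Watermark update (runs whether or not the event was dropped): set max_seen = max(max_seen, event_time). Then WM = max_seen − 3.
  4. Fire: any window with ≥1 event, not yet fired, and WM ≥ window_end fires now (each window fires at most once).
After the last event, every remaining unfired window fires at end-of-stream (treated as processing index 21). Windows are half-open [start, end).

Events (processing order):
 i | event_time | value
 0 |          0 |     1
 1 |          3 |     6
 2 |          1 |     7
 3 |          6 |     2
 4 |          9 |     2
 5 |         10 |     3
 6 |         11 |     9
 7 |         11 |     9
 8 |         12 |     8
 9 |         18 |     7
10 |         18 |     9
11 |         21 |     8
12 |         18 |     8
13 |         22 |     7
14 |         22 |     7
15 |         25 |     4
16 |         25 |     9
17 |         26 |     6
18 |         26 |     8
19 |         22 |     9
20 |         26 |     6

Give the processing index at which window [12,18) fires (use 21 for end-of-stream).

11

i=0 t=0 v=1: → [0,6); WM=-3
i=1 t=3 v=6: → [0,6); WM=0
i=2 t=1 v=7: → [0,6); WM=0
i=3 t=6 v=2: → [6,12); WM=3
i=4 t=9 v=2: → [6,12); WM=6; [0,6) fires=3
i=5 t=10 v=3: → [6,12); WM=7
i=6 t=11 v=9: → [6,12); WM=8
i=7 t=11 v=9: → [6,12); WM=8
i=8 t=12 v=8: → [12,18); WM=9
i=9 t=18 v=7: → [18,24); WM=15; [6,12) fires=3
i=10 t=18 v=9: → [18,24); WM=15
i=11 t=21 v=8: → [18,24); WM=18; [12,18) fires=1
i=12 t=18 v=8: → [18,24); WM=18
i=13 t=22 v=7: → [18,24); WM=19
i=14 t=22 v=7: → [18,24); WM=19
i=15 t=25 v=4: → [24,30); WM=22
i=16 t=25 v=9: → [24,30); WM=22
i=17 t=26 v=6: → [24,30); WM=23
i=18 t=26 v=8: → [24,30); WM=23
i=19 t=22 v=9: → [18,24); WM=23
i=20 t=26 v=6: → [24,30); WM=23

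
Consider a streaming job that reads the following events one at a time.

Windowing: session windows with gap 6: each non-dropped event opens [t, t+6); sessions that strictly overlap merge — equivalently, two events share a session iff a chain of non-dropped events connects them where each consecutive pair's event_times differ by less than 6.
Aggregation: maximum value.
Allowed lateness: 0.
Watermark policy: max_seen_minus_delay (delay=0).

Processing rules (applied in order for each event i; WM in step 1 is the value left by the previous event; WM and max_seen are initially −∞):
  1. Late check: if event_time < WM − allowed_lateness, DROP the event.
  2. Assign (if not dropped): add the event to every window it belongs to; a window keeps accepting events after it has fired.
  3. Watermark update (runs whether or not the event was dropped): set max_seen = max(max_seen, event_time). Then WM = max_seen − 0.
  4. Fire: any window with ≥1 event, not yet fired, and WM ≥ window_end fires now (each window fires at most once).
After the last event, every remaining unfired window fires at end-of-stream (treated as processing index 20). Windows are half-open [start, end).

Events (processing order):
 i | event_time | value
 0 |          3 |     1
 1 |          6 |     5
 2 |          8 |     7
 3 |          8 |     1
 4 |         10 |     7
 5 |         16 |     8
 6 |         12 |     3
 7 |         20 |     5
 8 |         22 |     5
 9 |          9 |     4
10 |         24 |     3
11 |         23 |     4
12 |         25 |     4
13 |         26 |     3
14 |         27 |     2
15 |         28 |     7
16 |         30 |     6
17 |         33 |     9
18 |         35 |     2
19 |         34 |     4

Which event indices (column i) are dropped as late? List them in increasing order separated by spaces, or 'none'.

6 9 11 19

i=0 t=3 v=1: → [3,9); WM=3
i=1 t=6 v=5: → [3,12); WM=6
i=2 t=8 v=7: → [3,14); WM=8
i=3 t=8 v=1: → [3,14); WM=8
i=4 t=10 v=7: → [3,16); WM=10
i=5 t=16 v=8: → [16,22); WM=16
i=6 t=12 v=3: DROP (t<16-0); WM=16
i=7 t=20 v=5: → [16,26); WM=20
i=8 t=22 v=5: → [16,28); WM=22
i=9 t=9 v=4: DROP (t<22-0); WM=22
i=10 t=24 v=3: → [16,30); WM=24
i=11 t=23 v=4: DROP (t<24-0); WM=24
i=12 t=25 v=4: → [16,31); WM=25
i=13 t=26 v=3: → [16,32); WM=26
i=14 t=27 v=2: → [16,33); WM=27
i=15 t=28 v=7: → [16,34); WM=28
i=16 t=30 v=6: → [16,36); WM=30
i=17 t=33 v=9: → [16,39); WM=33
i=18 t=35 v=2: → [16,41); WM=35
i=19 t=34 v=4: DROP (t<35-0); WM=35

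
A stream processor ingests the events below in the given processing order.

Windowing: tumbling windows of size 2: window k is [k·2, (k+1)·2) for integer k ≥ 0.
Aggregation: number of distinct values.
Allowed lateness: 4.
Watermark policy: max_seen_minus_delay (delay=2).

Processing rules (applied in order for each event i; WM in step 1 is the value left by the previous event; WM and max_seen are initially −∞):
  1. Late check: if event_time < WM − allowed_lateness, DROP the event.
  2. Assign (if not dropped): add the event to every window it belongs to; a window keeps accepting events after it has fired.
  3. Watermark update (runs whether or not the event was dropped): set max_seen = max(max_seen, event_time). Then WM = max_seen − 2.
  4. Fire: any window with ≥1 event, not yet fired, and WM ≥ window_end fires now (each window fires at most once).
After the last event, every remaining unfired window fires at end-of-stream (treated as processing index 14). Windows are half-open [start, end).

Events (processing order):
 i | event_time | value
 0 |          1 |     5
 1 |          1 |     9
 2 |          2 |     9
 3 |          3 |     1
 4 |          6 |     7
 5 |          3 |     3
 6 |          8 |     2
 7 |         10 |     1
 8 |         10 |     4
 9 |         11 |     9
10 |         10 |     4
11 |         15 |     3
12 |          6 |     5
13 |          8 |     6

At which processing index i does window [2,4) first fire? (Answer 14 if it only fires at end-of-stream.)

i=0 t=1 v=5: → [0,2); WM=-1
i=1 t=1 v=9: → [0,2); WM=-1
i=2 t=2 v=9: → [2,4); WM=0
i=3 t=3 v=1: → [2,4); WM=1
i=4 t=6 v=7: → [6,8); WM=4; [0,2) fires=2 [2,4) fires=2
i=5 t=3 v=3: → [2,4); WM=4
i=6 t=8 v=2: → [8,10); WM=6
i=7 t=10 v=1: → [10,12); WM=8; [6,8) fires=1
i=8 t=10 v=4: → [10,12); WM=8
i=9 t=11 v=9: → [10,12); WM=9
i=10 t=10 v=4: → [10,12); WM=9
i=11 t=15 v=3: → [14,16); WM=13; [8,10) fires=1 [10,12) fires=3
i=12 t=6 v=5: DROP (t<13-4); WM=13
i=13 t=8 v=6: DROP (t<13-4); WM=13

4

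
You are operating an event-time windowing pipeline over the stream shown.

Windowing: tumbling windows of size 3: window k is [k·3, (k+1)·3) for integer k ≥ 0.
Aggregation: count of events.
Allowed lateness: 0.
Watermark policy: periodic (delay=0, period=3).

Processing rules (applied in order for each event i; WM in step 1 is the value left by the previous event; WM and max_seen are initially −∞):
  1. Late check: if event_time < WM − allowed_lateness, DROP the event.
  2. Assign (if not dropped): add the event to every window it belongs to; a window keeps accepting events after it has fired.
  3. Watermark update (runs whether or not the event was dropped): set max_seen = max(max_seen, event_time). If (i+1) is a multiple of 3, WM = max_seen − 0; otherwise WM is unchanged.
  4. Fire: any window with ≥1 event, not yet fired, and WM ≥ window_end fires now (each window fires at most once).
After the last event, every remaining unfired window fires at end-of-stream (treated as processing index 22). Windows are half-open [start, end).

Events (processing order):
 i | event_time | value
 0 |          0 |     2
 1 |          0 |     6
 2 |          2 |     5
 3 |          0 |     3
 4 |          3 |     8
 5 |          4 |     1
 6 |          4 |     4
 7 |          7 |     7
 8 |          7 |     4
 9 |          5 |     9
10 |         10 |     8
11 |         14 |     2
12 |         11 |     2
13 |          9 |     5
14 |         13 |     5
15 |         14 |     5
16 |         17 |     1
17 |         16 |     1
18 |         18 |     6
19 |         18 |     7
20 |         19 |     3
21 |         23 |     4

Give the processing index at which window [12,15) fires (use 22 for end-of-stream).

i=0 t=0 v=2: → [0,3); WM=−∞
i=1 t=0 v=6: → [0,3); WM=−∞
i=2 t=2 v=5: → [0,3); WM=2
i=3 t=0 v=3: DROP (t<2-0); WM=2
i=4 t=3 v=8: → [3,6); WM=2
i=5 t=4 v=1: → [3,6); WM=4; [0,3) fires=3
i=6 t=4 v=4: → [3,6); WM=4
i=7 t=7 v=7: → [6,9); WM=4
i=8 t=7 v=4: → [6,9); WM=7; [3,6) fires=3
i=9 t=5 v=9: DROP (t<7-0); WM=7
i=10 t=10 v=8: → [9,12); WM=7
i=11 t=14 v=2: → [12,15); WM=14; [6,9) fires=2 [9,12) fires=1
i=12 t=11 v=2: DROP (t<14-0); WM=14
i=13 t=9 v=5: DROP (t<14-0); WM=14
i=14 t=13 v=5: DROP (t<14-0); WM=14
i=15 t=14 v=5: → [12,15); WM=14
i=16 t=17 v=1: → [15,18); WM=14
i=17 t=16 v=1: → [15,18); WM=17; [12,15) fires=2
i=18 t=18 v=6: → [18,21); WM=17
i=19 t=18 v=7: → [18,21); WM=17
i=20 t=19 v=3: → [18,21); WM=19; [15,18) fires=2
i=21 t=23 v=4: → [21,24); WM=19

17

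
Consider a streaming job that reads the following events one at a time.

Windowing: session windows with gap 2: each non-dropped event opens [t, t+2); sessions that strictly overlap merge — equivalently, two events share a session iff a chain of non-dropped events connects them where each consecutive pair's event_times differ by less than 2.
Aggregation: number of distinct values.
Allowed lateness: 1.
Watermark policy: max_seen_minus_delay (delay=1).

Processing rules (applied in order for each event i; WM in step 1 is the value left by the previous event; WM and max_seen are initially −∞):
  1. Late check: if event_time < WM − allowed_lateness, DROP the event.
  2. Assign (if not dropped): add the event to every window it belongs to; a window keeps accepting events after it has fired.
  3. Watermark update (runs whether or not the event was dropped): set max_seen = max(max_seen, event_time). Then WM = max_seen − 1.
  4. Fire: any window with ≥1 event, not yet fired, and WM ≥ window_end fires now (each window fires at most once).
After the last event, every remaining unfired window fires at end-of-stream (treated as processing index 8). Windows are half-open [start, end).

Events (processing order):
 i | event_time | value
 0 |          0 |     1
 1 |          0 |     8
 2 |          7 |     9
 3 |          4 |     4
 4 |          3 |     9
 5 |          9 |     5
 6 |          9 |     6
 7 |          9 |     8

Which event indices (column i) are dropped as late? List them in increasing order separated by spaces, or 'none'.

3 4

i=0 t=0 v=1: → [0,2); WM=-1
i=1 t=0 v=8: → [0,2); WM=-1
i=2 t=7 v=9: → [7,9); WM=6
i=3 t=4 v=4: DROP (t<6-1); WM=6
i=4 t=3 v=9: DROP (t<6-1); WM=6
i=5 t=9 v=5: → [9,11); WM=8
i=6 t=9 v=6: → [9,11); WM=8
i=7 t=9 v=8: → [9,11); WM=8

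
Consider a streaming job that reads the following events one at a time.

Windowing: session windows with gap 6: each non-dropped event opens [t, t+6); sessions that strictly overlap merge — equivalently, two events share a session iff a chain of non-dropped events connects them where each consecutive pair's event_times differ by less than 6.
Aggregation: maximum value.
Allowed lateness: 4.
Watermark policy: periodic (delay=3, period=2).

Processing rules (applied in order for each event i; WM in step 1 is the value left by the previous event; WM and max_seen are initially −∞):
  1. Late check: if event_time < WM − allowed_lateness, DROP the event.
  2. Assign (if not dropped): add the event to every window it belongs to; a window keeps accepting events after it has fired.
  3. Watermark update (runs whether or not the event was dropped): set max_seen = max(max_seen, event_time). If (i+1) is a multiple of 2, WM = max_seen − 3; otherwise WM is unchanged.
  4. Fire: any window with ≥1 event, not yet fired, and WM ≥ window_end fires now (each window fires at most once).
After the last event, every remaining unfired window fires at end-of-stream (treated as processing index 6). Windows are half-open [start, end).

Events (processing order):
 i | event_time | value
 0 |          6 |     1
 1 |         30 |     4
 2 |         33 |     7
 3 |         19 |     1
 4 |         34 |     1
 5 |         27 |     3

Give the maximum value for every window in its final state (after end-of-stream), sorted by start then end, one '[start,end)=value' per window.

[6,12)=1 [27,40)=7

i=0 t=6 v=1: → [6,12); WM=−∞
i=1 t=30 v=4: → [30,36); WM=27
i=2 t=33 v=7: → [30,39); WM=27
i=3 t=19 v=1: DROP (t<27-4); WM=30
i=4 t=34 v=1: → [30,40); WM=30
i=5 t=27 v=3: → [27,40); WM=31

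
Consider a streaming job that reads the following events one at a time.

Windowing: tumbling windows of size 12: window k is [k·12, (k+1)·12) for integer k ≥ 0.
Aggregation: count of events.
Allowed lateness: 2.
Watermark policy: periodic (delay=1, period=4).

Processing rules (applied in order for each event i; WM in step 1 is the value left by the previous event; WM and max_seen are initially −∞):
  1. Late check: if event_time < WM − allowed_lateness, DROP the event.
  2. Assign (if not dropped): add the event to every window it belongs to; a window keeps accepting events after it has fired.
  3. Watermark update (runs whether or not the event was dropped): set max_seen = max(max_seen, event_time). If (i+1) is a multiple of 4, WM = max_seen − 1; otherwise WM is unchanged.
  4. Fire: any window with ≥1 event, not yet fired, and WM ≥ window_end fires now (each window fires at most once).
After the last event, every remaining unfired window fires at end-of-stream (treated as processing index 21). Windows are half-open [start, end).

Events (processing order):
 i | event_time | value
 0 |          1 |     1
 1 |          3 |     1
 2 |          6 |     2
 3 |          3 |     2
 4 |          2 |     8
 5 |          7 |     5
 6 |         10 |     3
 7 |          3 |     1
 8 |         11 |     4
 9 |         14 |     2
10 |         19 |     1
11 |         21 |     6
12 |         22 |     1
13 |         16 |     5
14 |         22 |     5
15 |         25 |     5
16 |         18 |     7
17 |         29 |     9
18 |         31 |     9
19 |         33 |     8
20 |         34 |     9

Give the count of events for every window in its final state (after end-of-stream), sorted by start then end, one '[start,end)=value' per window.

i=0 t=1 v=1: → [0,12); WM=−∞
i=1 t=3 v=1: → [0,12); WM=−∞
i=2 t=6 v=2: → [0,12); WM=−∞
i=3 t=3 v=2: → [0,12); WM=5
i=4 t=2 v=8: DROP (t<5-2); WM=5
i=5 t=7 v=5: → [0,12); WM=5
i=6 t=10 v=3: → [0,12); WM=5
i=7 t=3 v=1: → [0,12); WM=9
i=8 t=11 v=4: → [0,12); WM=9
i=9 t=14 v=2: → [12,24); WM=9
i=10 t=19 v=1: → [12,24); WM=9
i=11 t=21 v=6: → [12,24); WM=20; [0,12) fires=8
i=12 t=22 v=1: → [12,24); WM=20
i=13 t=16 v=5: DROP (t<20-2); WM=20
i=14 t=22 v=5: → [12,24); WM=20
i=15 t=25 v=5: → [24,36); WM=24; [12,24) fires=5
i=16 t=18 v=7: DROP (t<24-2); WM=24
i=17 t=29 v=9: → [24,36); WM=24
i=18 t=31 v=9: → [24,36); WM=24
i=19 t=33 v=8: → [24,36); WM=32
i=20 t=34 v=9: → [24,36); WM=32

[0,12)=8 [12,24)=5 [24,36)=5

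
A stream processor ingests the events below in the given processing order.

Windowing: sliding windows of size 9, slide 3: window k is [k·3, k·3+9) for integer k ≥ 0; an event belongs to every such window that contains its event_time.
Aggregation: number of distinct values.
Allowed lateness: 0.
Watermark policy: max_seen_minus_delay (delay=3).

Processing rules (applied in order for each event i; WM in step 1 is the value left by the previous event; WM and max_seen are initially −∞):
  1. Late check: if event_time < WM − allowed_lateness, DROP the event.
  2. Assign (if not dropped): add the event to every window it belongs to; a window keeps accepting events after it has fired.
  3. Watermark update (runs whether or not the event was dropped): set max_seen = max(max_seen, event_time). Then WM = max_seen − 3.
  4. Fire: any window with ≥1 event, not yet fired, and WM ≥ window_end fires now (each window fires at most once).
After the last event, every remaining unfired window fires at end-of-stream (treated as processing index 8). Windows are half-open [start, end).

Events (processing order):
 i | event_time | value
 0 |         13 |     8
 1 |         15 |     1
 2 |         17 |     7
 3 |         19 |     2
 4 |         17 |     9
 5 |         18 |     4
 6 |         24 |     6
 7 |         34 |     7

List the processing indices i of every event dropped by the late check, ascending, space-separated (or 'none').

i=0 t=13 v=8: → [12,21),[9,18),[6,15); WM=10
i=1 t=15 v=1: → [15,24),[12,21),[9,18); WM=12
i=2 t=17 v=7: → [15,24),[12,21),[9,18); WM=14
i=3 t=19 v=2: → [18,27),[15,24),[12,21); WM=16; [6,15) fires=1
i=4 t=17 v=9: → [15,24),[12,21),[9,18); WM=16
i=5 t=18 v=4: → [18,27),[15,24),[12,21); WM=16
i=6 t=24 v=6: → [24,33),[21,30),[18,27); WM=21; [9,18) fires=4 [12,21) fires=6
i=7 t=34 v=7: → [33,42),[30,39),[27,36); WM=31; [15,24) fires=5 [18,27) fires=3 [21,30) fires=1

none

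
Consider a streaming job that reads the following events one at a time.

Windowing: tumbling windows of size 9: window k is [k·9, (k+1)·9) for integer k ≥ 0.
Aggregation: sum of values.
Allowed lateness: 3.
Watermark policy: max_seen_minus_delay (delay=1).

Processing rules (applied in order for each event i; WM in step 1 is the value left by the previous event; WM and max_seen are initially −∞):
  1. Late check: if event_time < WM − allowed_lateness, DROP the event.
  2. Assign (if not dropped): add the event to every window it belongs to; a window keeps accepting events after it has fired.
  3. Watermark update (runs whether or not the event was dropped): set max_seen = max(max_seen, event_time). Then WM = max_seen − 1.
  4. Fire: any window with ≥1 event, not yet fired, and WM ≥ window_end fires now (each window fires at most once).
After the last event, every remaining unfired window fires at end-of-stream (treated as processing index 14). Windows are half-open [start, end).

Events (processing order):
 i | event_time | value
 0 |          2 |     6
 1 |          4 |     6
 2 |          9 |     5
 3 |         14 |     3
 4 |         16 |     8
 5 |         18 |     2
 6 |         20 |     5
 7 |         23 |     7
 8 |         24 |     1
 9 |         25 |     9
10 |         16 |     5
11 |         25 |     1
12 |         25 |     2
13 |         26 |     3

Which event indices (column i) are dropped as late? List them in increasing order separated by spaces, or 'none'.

10

i=0 t=2 v=6: → [0,9); WM=1
i=1 t=4 v=6: → [0,9); WM=3
i=2 t=9 v=5: → [9,18); WM=8
i=3 t=14 v=3: → [9,18); WM=13; [0,9) fires=12
i=4 t=16 v=8: → [9,18); WM=15
i=5 t=18 v=2: → [18,27); WM=17
i=6 t=20 v=5: → [18,27); WM=19; [9,18) fires=16
i=7 t=23 v=7: → [18,27); WM=22
i=8 t=24 v=1: → [18,27); WM=23
i=9 t=25 v=9: → [18,27); WM=24
i=10 t=16 v=5: DROP (t<24-3); WM=24
i=11 t=25 v=1: → [18,27); WM=24
i=12 t=25 v=2: → [18,27); WM=24
i=13 t=26 v=3: → [18,27); WM=25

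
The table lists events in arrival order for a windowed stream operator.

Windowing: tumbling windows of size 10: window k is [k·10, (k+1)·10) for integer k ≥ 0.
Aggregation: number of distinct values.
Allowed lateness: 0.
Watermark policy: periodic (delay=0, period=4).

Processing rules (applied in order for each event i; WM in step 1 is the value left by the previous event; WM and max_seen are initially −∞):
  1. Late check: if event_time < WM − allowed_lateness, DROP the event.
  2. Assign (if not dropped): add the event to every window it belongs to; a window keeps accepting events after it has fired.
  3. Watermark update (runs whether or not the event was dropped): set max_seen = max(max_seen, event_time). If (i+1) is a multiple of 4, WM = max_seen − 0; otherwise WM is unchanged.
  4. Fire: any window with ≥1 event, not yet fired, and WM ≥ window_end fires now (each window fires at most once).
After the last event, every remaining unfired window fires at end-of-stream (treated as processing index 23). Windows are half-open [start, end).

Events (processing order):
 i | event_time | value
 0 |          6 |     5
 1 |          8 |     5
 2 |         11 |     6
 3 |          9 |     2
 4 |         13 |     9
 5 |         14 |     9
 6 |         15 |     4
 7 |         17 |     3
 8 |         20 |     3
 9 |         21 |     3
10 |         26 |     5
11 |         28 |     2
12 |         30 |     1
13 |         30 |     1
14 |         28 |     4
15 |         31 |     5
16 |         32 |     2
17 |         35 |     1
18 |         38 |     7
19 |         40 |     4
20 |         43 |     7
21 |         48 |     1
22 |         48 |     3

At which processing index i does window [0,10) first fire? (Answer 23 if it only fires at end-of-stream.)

3

i=0 t=6 v=5: → [0,10); WM=−∞
i=1 t=8 v=5: → [0,10); WM=−∞
i=2 t=11 v=6: → [10,20); WM=−∞
i=3 t=9 v=2: → [0,10); WM=11; [0,10) fires=2
i=4 t=13 v=9: → [10,20); WM=11
i=5 t=14 v=9: → [10,20); WM=11
i=6 t=15 v=4: → [10,20); WM=11
i=7 t=17 v=3: → [10,20); WM=17
i=8 t=20 v=3: → [20,30); WM=17
i=9 t=21 v=3: → [20,30); WM=17
i=10 t=26 v=5: → [20,30); WM=17
i=11 t=28 v=2: → [20,30); WM=28; [10,20) fires=4
i=12 t=30 v=1: → [30,40); WM=28
i=13 t=30 v=1: → [30,40); WM=28
i=14 t=28 v=4: → [20,30); WM=28
i=15 t=31 v=5: → [30,40); WM=31; [20,30) fires=4
i=16 t=32 v=2: → [30,40); WM=31
i=17 t=35 v=1: → [30,40); WM=31
i=18 t=38 v=7: → [30,40); WM=31
i=19 t=40 v=4: → [40,50); WM=40; [30,40) fires=4
i=20 t=43 v=7: → [40,50); WM=40
i=21 t=48 v=1: → [40,50); WM=40
i=22 t=48 v=3: → [40,50); WM=40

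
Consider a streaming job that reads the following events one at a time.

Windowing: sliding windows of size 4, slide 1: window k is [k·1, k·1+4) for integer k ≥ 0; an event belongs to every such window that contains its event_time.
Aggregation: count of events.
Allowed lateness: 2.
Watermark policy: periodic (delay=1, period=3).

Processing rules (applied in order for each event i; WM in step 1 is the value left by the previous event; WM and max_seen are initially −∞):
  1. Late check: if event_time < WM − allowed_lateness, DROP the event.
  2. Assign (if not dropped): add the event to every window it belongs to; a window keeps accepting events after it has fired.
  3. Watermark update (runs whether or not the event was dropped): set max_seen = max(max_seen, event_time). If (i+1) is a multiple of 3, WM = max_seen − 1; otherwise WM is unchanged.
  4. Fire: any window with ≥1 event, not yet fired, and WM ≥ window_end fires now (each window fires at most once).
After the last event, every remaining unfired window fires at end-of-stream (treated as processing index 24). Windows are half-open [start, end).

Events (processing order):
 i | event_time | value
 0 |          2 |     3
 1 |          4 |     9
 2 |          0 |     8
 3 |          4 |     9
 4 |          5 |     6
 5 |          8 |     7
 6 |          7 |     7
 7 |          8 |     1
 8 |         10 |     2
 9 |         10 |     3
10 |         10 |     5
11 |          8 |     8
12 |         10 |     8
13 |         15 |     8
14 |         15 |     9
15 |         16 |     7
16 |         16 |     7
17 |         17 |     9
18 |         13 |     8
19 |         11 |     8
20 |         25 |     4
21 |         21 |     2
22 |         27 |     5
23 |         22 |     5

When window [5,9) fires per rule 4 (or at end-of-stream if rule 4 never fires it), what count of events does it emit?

i=0 t=2 v=3: → [2,6),[1,5),[0,4); WM=−∞
i=1 t=4 v=9: → [4,8),[3,7),[2,6),[1,5); WM=−∞
i=2 t=0 v=8: → [0,4); WM=3
i=3 t=4 v=9: → [4,8),[3,7),[2,6),[1,5); WM=3
i=4 t=5 v=6: → [5,9),[4,8),[3,7),[2,6); WM=3
i=5 t=8 v=7: → [8,12),[7,11),[6,10),[5,9); WM=7; [0,4) fires=2 [1,5) fires=3 [2,6) fires=4 [3,7) fires=3
i=6 t=7 v=7: → [7,11),[6,10),[5,9),[4,8); WM=7
i=7 t=8 v=1: → [8,12),[7,11),[6,10),[5,9); WM=7
i=8 t=10 v=2: → [10,14),[9,13),[8,12),[7,11); WM=9; [4,8) fires=4 [5,9) fires=4
i=9 t=10 v=3: → [10,14),[9,13),[8,12),[7,11); WM=9
i=10 t=10 v=5: → [10,14),[9,13),[8,12),[7,11); WM=9
i=11 t=8 v=8: → [8,12),[7,11),[6,10),[5,9); WM=9
i=12 t=10 v=8: → [10,14),[9,13),[8,12),[7,11); WM=9
i=13 t=15 v=8: → [15,19),[14,18),[13,17),[12,16); WM=9
i=14 t=15 v=9: → [15,19),[14,18),[13,17),[12,16); WM=14; [6,10) fires=4 [7,11) fires=8 [8,12) fires=7 [9,13) fires=4 [10,14) fires=4
i=15 t=16 v=7: → [16,20),[15,19),[14,18),[13,17); WM=14
i=16 t=16 v=7: → [16,20),[15,19),[14,18),[13,17); WM=14
i=17 t=17 v=9: → [17,21),[16,20),[15,19),[14,18); WM=16; [12,16) fires=2
i=18 t=13 v=8: DROP (t<16-2); WM=16
i=19 t=11 v=8: DROP (t<16-2); WM=16
i=20 t=25 v=4: → [25,29),[24,28),[23,27),[22,26); WM=24; [13,17) fires=4 [14,18) fires=5 [15,19) fires=5 [16,20) fires=3 [17,21) fires=1
i=21 t=21 v=2: DROP (t<24-2); WM=24
i=22 t=27 v=5: → [27,31),[26,30),[25,29),[24,28); WM=24
i=23 t=22 v=5: → [22,26),[21,25),[20,24),[19,23); WM=26; [19,23) fires=1 [20,24) fires=1 [21,25) fires=1 [22,26) fires=2

4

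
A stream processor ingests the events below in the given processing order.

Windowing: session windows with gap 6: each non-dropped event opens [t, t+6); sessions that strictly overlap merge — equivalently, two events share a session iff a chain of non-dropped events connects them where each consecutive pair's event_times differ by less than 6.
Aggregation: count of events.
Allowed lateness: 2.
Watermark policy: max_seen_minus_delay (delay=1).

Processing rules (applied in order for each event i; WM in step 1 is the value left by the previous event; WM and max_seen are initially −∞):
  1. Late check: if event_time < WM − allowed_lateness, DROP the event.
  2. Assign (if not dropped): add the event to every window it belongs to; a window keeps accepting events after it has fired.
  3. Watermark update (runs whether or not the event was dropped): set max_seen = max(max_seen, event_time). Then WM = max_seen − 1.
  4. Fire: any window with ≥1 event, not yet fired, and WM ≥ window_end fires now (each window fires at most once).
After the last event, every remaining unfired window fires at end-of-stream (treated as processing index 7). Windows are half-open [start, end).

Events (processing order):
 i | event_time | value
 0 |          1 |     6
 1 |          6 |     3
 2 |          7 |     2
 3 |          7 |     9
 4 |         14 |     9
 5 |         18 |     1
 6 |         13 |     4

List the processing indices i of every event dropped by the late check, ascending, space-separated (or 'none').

6

i=0 t=1 v=6: → [1,7); WM=0
i=1 t=6 v=3: → [1,12); WM=5
i=2 t=7 v=2: → [1,13); WM=6
i=3 t=7 v=9: → [1,13); WM=6
i=4 t=14 v=9: → [14,20); WM=13
i=5 t=18 v=1: → [14,24); WM=17
i=6 t=13 v=4: DROP (t<17-2); WM=17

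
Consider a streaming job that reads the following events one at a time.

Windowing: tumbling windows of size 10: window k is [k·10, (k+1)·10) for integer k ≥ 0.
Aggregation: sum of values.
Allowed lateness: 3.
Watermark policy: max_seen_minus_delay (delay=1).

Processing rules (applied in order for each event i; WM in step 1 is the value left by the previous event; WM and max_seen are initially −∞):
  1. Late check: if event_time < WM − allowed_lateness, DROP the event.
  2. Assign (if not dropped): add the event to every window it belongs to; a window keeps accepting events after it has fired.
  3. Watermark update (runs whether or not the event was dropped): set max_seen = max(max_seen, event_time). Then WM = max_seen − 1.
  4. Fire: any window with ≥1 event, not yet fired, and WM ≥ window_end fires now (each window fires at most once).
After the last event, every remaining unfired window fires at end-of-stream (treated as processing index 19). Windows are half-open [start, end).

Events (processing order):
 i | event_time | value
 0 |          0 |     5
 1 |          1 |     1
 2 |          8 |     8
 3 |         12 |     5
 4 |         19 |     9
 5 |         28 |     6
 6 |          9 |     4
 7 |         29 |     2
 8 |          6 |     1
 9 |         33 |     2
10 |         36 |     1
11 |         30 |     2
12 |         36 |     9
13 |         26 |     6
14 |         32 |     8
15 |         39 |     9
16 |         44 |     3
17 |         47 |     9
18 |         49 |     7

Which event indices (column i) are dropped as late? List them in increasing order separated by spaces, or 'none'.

6 8 11 13

i=0 t=0 v=5: → [0,10); WM=-1
i=1 t=1 v=1: → [0,10); WM=0
i=2 t=8 v=8: → [0,10); WM=7
i=3 t=12 v=5: → [10,20); WM=11; [0,10) fires=14
i=4 t=19 v=9: → [10,20); WM=18
i=5 t=28 v=6: → [20,30); WM=27; [10,20) fires=14
i=6 t=9 v=4: DROP (t<27-3); WM=27
i=7 t=29 v=2: → [20,30); WM=28
i=8 t=6 v=1: DROP (t<28-3); WM=28
i=9 t=33 v=2: → [30,40); WM=32; [20,30) fires=8
i=10 t=36 v=1: → [30,40); WM=35
i=11 t=30 v=2: DROP (t<35-3); WM=35
i=12 t=36 v=9: → [30,40); WM=35
i=13 t=26 v=6: DROP (t<35-3); WM=35
i=14 t=32 v=8: → [30,40); WM=35
i=15 t=39 v=9: → [30,40); WM=38
i=16 t=44 v=3: → [40,50); WM=43; [30,40) fires=29
i=17 t=47 v=9: → [40,50); WM=46
i=18 t=49 v=7: → [40,50); WM=48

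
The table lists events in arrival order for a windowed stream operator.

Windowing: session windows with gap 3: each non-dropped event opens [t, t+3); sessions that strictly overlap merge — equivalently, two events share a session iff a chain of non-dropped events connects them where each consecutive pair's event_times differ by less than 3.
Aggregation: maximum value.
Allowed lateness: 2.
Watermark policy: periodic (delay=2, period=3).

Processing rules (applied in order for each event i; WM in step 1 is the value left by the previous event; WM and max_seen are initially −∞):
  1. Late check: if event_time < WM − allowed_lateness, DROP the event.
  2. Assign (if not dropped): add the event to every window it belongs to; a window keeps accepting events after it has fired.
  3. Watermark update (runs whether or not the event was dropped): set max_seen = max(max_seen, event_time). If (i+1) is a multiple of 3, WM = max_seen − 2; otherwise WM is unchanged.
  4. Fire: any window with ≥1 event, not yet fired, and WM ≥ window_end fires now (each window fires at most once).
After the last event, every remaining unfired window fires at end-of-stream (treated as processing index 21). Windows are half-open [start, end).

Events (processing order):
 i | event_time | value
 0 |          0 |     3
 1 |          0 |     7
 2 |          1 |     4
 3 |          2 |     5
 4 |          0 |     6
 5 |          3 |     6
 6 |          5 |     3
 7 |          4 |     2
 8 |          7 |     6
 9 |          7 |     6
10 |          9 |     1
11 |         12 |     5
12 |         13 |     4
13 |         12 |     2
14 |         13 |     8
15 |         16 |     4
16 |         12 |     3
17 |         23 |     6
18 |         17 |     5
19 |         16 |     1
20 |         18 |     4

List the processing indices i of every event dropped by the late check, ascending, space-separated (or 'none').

i=0 t=0 v=3: → [0,3); WM=−∞
i=1 t=0 v=7: → [0,3); WM=−∞
i=2 t=1 v=4: → [0,4); WM=-1
i=3 t=2 v=5: → [0,5); WM=-1
i=4 t=0 v=6: → [0,5); WM=-1
i=5 t=3 v=6: → [0,6); WM=1
i=6 t=5 v=3: → [0,8); WM=1
i=7 t=4 v=2: → [0,8); WM=1
i=8 t=7 v=6: → [0,10); WM=5
i=9 t=7 v=6: → [0,10); WM=5
i=10 t=9 v=1: → [0,12); WM=5
i=11 t=12 v=5: → [12,15); WM=10
i=12 t=13 v=4: → [12,16); WM=10
i=13 t=12 v=2: → [12,16); WM=10
i=14 t=13 v=8: → [12,16); WM=11
i=15 t=16 v=4: → [16,19); WM=11
i=16 t=12 v=3: → [12,16); WM=11
i=17 t=23 v=6: → [23,26); WM=21
i=18 t=17 v=5: DROP (t<21-2); WM=21
i=19 t=16 v=1: DROP (t<21-2); WM=21
i=20 t=18 v=4: DROP (t<21-2); WM=21

18 19 20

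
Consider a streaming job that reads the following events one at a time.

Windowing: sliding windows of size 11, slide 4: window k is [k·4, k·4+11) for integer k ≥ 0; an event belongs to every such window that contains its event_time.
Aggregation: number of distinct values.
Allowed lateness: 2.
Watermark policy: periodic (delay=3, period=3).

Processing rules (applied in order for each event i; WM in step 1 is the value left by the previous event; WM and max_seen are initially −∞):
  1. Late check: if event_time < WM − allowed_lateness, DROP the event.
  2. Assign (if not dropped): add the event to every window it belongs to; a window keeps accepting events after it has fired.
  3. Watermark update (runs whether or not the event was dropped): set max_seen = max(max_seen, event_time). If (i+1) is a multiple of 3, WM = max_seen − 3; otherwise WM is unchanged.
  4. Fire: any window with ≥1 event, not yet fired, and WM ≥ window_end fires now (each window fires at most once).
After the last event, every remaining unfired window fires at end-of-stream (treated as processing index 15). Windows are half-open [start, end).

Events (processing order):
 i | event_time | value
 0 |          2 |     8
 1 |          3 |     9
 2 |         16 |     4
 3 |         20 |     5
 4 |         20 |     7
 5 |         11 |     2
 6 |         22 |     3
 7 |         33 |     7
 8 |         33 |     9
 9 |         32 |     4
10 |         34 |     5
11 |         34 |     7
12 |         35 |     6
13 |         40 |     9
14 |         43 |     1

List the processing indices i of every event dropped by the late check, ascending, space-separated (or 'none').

i=0 t=2 v=8: → [0,11); WM=−∞
i=1 t=3 v=9: → [0,11); WM=−∞
i=2 t=16 v=4: → [16,27),[12,23),[8,19); WM=13; [0,11) fires=2
i=3 t=20 v=5: → [20,31),[16,27),[12,23); WM=13
i=4 t=20 v=7: → [20,31),[16,27),[12,23); WM=13
i=5 t=11 v=2: → [8,19),[4,15); WM=17; [4,15) fires=1
i=6 t=22 v=3: → [20,31),[16,27),[12,23); WM=17
i=7 t=33 v=7: → [32,43),[28,39),[24,35); WM=17
i=8 t=33 v=9: → [32,43),[28,39),[24,35); WM=30; [8,19) fires=2 [12,23) fires=4 [16,27) fires=4
i=9 t=32 v=4: → [32,43),[28,39),[24,35); WM=30
i=10 t=34 v=5: → [32,43),[28,39),[24,35); WM=30
i=11 t=34 v=7: → [32,43),[28,39),[24,35); WM=31; [20,31) fires=3
i=12 t=35 v=6: → [32,43),[28,39); WM=31
i=13 t=40 v=9: → [40,51),[36,47),[32,43); WM=31
i=14 t=43 v=1: → [40,51),[36,47); WM=40; [24,35) fires=4 [28,39) fires=5

none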